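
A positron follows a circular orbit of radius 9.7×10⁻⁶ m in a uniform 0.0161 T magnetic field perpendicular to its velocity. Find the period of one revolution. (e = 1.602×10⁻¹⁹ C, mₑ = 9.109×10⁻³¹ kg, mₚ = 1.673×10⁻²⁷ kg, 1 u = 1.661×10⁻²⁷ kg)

T ≈ 2.22×10⁻⁹ s

The cyclotron period depends only on m, q, B: T = 2πm/(|q|B).
T = 2π(9.109×10⁻³¹)/((1.602×10⁻¹⁹)(0.0161)) ≈ 2.22×10⁻⁹ s.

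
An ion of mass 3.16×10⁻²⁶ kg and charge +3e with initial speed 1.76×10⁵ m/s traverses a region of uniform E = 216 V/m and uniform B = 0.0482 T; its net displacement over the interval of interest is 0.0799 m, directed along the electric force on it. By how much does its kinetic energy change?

The magnetic force is always ⟂ v and does no work; only the electric force changes KE.
ΔKE = F_E · d = |q|E d = (4.806×10⁻¹⁹)(216)(0.0799) ≈ 8.29×10⁻¹⁸ J.

ΔKE ≈ 8.29×10⁻¹⁸ J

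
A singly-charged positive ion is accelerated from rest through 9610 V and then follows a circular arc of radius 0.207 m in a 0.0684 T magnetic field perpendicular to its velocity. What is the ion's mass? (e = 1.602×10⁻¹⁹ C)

Combine |q|V = ½mv² and r = mv/(|q|B): eliminate v to get m = qB²r²/(2V).
m = (1.602×10⁻¹⁹)(0.0684)²(0.207)²/(2·9610) ≈ 1.67×10⁻²⁷ kg.

m ≈ 1.67×10⁻²⁷ kg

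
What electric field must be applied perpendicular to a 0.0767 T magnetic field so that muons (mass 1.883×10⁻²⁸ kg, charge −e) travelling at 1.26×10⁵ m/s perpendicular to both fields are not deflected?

For straight-line motion qE = qvB, so E = vB.
E = 1.26×10⁵ × 0.0767 = 9660 V/m.

E = 9660 V/m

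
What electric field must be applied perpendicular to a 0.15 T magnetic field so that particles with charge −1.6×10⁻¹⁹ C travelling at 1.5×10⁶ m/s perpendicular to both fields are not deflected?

E = 2.2×10⁵ V/m

For straight-line motion qE = qvB, so E = vB.
E = 1.5×10⁶ × 0.15 = 2.2×10⁵ V/m.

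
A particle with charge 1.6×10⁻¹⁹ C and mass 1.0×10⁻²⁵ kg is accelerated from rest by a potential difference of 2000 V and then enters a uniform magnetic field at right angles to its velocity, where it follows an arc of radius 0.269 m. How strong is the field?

v = √(2|q|V/m) = √(2·1.6×10⁻¹⁹·2000/1.0×10⁻²⁵) ≈ 8.000×10⁴ m/s.
B = mv/(|q|r) = (1.0×10⁻²⁵)(8.000×10⁴)/((1.6×10⁻¹⁹)(0.269)) ≈ 0.186 T.

B ≈ 0.186 T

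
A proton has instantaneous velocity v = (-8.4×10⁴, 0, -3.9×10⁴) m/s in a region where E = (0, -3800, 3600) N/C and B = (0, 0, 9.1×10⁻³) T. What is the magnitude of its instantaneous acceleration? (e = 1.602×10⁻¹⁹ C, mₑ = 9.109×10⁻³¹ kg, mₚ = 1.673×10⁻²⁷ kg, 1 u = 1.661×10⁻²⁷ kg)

v×B = (0, 764, 0) N/C.
E + v×B = (0, -3040, 3600) N/C.
F = q(E + v×B) = (1.602×10⁻¹⁹ C)·(0, -3040, 3600) = (0, -4.86×10⁻¹⁶, 5.77×10⁻¹⁶) N.
|a| = |F|/m = 7.544×10⁻¹⁶/1.673×10⁻²⁷ ≈ 4.51×10¹¹ m/s².

|a| ≈ 4.51×10¹¹ m/s²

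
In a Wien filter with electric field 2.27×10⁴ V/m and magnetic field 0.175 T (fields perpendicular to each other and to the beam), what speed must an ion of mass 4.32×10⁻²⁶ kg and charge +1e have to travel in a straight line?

Straight-line motion ⇒ electric and magnetic forces cancel, so E = vB.
v = E/B = 2.27×10⁴/0.175 = 1.30×10⁵ m/s.

v = 1.30×10⁵ m/s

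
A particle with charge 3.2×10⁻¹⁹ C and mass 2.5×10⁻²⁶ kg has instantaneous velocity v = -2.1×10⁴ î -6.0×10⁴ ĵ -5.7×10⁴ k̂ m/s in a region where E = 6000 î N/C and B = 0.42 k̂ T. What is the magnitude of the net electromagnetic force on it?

v×B = (-2.52×10⁴, 8820, 0) N/C.
E + v×B = (-1.92×10⁴, 8820, 0) N/C.
F = q(E + v×B) = (3.2×10⁻¹⁹ C)·(-1.92×10⁴, 8820, 0) = (-6.14×10⁻¹⁵, 2.82×10⁻¹⁵, 0) N.
|F| = 6.76×10⁻¹⁵ N.

|F| ≈ 6.76×10⁻¹⁵ N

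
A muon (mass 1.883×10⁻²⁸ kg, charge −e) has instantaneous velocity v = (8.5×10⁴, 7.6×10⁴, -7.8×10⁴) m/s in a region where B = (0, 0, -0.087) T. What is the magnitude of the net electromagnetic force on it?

|F| ≈ 1.59×10⁻¹⁵ N

v×B = (-6610, 7390, 0) N/C.
F = q v×B = (−1.602×10⁻¹⁹ C)·(-6610, 7390, 0) = (1.06×10⁻¹⁵, -1.18×10⁻¹⁵, 0) N.
|F| = 1.59×10⁻¹⁵ N.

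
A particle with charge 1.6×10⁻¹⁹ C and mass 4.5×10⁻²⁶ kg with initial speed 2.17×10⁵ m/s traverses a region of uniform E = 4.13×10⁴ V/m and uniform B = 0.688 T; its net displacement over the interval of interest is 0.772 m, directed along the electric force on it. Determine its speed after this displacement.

B does no work; ΔKE = |q|E d.
½mv_f² = ½mv₀² + |q|Ed = ½(4.5×10⁻²⁶)(2.17×10⁵)² + (1.6×10⁻¹⁹)(4.13×10⁴)(0.772) ≈ 1.060×10⁻¹⁵ J + 5.101×10⁻¹⁵ J ≈ 6.161×10⁻¹⁵ J.
v_f = √(2·6.161×10⁻¹⁵/4.5×10⁻²⁶) ≈ 5.23×10⁵ m/s.

v_f ≈ 5.23×10⁵ m/s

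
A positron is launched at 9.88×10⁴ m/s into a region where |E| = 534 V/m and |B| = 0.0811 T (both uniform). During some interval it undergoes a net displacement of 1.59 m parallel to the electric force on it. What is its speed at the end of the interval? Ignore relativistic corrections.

B does no work; ΔKE = |q|E d.
½mv_f² = ½mv₀² + |q|Ed = ½(9.109×10⁻³¹)(9.88×10⁴)² + (1.602×10⁻¹⁹)(534)(1.59) ≈ 4.446×10⁻²¹ J + 1.360×10⁻¹⁶ J ≈ 1.360×10⁻¹⁶ J.
v_f = √(2·1.360×10⁻¹⁶/9.109×10⁻³¹) ≈ 1.73×10⁷ m/s.

v_f ≈ 1.73×10⁷ m/s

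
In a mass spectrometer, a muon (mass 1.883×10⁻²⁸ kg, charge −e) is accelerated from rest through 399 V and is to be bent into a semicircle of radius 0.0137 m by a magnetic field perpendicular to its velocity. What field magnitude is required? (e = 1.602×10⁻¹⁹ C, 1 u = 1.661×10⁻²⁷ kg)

B ≈ 0.0707 T

v = √(2|q|V/m) = √(2·1.602×10⁻¹⁹·399/1.883×10⁻²⁸) ≈ 8.240×10⁵ m/s.
B = mv/(|q|r) = (1.883×10⁻²⁸)(8.240×10⁵)/((1.602×10⁻¹⁹)(0.0137)) ≈ 0.0707 T.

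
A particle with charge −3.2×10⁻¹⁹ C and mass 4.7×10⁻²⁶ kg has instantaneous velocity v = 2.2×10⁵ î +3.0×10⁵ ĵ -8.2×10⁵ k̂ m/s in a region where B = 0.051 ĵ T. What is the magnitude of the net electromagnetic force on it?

|F| ≈ 1.39×10⁻¹⁴ N

v×B = (4.18×10⁴, 0, 1.12×10⁴) N/C.
F = q v×B = (−3.2×10⁻¹⁹ C)·(4.18×10⁴, 0, 1.12×10⁴) = (-1.34×10⁻¹⁴, 0, -3.59×10⁻¹⁵) N.
|F| = 1.39×10⁻¹⁴ N.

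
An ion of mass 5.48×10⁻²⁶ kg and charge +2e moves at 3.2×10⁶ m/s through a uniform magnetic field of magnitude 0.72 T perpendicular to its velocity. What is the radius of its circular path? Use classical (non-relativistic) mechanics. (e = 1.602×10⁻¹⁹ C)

The magnetic force provides the centripetal force: |q|vB = mv²/r.
r = mv/(|q|B) = (5.48×10⁻²⁶)(3.2×10⁶)/((3.204×10⁻¹⁹)(0.72)) ≈ 0.76 m.

r ≈ 0.76 m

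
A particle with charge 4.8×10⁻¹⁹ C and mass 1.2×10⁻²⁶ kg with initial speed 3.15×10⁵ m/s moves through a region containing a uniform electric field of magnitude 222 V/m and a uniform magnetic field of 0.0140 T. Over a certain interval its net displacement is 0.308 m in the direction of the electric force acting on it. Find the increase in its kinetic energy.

The magnetic force is always ⟂ v and does no work; only the electric force changes KE.
ΔKE = F_E · d = |q|E d = (4.8×10⁻¹⁹)(222)(0.308) ≈ 3.28×10⁻¹⁷ J.

ΔKE ≈ 3.28×10⁻¹⁷ J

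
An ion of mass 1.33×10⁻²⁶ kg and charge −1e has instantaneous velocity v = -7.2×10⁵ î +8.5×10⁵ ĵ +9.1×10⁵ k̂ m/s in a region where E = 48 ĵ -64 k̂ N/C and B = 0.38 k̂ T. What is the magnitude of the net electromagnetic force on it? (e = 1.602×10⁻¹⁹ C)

v×B = (3.23×10⁵, 2.74×10⁵, 0) N/C.
E + v×B = (3.23×10⁵, 2.74×10⁵, -64.0) N/C.
F = q(E + v×B) = (−1.602×10⁻¹⁹ C)·(3.23×10⁵, 2.74×10⁵, -64.0) = (-5.17×10⁻¹⁴, -4.38×10⁻¹⁴, 1.03×10⁻¹⁷) N.
|F| = 6.78×10⁻¹⁴ N.

|F| ≈ 6.78×10⁻¹⁴ N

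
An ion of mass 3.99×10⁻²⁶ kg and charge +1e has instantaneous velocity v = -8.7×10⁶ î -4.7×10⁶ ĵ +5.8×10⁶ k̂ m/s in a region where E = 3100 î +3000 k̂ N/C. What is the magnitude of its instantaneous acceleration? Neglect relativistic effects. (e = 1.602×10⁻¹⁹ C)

Only an electric field acts, so F = qE = (1.602×10⁻¹⁹ C)·(3100, 0, 3000) = (4.97×10⁻¹⁶, 0, 4.81×10⁻¹⁶) N.
|a| = |F|/m = 6.911×10⁻¹⁶/3.99×10⁻²⁶ ≈ 1.73×10¹⁰ m/s².

|a| ≈ 1.73×10¹⁰ m/s²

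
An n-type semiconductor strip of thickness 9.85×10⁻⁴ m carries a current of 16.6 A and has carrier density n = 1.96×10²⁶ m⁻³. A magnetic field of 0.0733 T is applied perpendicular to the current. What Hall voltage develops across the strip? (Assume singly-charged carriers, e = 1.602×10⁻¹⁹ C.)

V_H = IB/(n e t).
V_H = (16.6)(0.0733)/((1.96×10²⁶)(1.602×10⁻¹⁹)(9.85×10⁻⁴)) ≈ 3.93×10⁻⁵ V.

V_H ≈ 3.93×10⁻⁵ V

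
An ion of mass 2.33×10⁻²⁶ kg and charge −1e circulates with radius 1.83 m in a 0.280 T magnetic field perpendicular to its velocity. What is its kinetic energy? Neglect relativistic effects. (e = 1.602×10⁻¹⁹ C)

KE ≈ 1.45×10⁻¹³ J

v = |q|Br/m, then KE = ½mv² = (qBr)²/(2m).
v = (1.602×10⁻¹⁹)(0.280)(1.83)/2.33×10⁻²⁶ ≈ 3.523×10⁶ m/s.
KE = ½(2.33×10⁻²⁶)(3.523×10⁶)² ≈ 1.45×10⁻¹³ J.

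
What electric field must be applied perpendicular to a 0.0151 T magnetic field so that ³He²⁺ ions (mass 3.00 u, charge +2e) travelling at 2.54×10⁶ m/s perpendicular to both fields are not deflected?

E = 3.84×10⁴ V/m

For straight-line motion qE = qvB, so E = vB.
E = 2.54×10⁶ × 0.0151 = 3.84×10⁴ V/m.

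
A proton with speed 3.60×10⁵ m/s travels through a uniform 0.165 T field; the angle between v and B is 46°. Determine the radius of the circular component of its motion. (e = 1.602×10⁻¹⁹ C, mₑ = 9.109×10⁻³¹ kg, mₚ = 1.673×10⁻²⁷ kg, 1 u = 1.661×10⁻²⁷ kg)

r ≈ 0.0164 m

v⊥ = v sinθ = 3.60×10⁵·sin46° ≈ 2.590×10⁵ m/s.
r = m v⊥/(|q|B) = (1.673×10⁻²⁷)(2.590×10⁵)/((1.602×10⁻¹⁹)(0.165)) ≈ 0.0164 m.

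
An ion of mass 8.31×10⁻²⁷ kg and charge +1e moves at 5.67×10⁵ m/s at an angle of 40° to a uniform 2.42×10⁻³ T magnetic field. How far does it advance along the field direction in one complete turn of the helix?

p ≈ 58.5 m

v∥ = v cosθ = 5.67×10⁵·cos40° ≈ 4.343×10⁵ m/s.
T = 2πm/(|q|B) = 2π(8.31×10⁻²⁷)/((1.602×10⁻¹⁹)(2.42×10⁻³)) ≈ 1.347×10⁻⁴ s.
pitch = v∥ T = (4.343×10⁵)(1.347×10⁻⁴) ≈ 58.5 m.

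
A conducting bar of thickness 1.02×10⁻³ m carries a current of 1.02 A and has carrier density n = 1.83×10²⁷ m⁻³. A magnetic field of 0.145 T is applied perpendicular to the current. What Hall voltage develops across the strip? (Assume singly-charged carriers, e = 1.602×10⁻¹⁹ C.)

V_H ≈ 4.95×10⁻⁷ V

V_H = IB/(n e t).
V_H = (1.02)(0.145)/((1.83×10²⁷)(1.602×10⁻¹⁹)(1.02×10⁻³)) ≈ 4.95×10⁻⁷ V.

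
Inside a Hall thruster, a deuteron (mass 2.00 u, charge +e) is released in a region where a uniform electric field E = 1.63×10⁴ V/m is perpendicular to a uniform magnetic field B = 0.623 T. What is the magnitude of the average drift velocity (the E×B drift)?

v_d ≈ 2.62×10⁴ m/s

The E×B drift speed is v_d = E/B.
v_d = 1.63×10⁴/0.623 = 2.62×10⁴ m/s.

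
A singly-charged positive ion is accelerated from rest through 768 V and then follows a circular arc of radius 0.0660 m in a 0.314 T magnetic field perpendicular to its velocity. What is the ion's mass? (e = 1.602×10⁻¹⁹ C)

m ≈ 4.48×10⁻²⁶ kg

Combine |q|V = ½mv² and r = mv/(|q|B): eliminate v to get m = qB²r²/(2V).
m = (1.602×10⁻¹⁹)(0.314)²(0.0660)²/(2·768) ≈ 4.48×10⁻²⁶ kg.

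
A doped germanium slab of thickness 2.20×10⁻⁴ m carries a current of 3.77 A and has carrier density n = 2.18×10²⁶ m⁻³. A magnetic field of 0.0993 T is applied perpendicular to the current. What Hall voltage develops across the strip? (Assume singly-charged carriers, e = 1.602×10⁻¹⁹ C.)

V_H = IB/(n e t).
V_H = (3.77)(0.0993)/((2.18×10²⁶)(1.602×10⁻¹⁹)(2.20×10⁻⁴)) ≈ 4.87×10⁻⁵ V.

V_H ≈ 4.87×10⁻⁵ V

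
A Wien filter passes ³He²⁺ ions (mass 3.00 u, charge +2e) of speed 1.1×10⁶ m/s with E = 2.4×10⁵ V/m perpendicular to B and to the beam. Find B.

Balance of forces in the selector: qE = qvB ⇒ B = E/v.
B = 2.4×10⁵/1.1×10⁶ = 0.22 T.

B = 0.22 T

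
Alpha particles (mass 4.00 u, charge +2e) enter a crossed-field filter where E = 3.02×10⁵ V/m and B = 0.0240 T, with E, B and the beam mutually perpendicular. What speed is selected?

v = 1.26×10⁷ m/s

Zero net Lorentz force requires |qE| = |q v×B|, i.e. E = vB.
v = E/B = 3.02×10⁵/0.0240 = 1.26×10⁷ m/s.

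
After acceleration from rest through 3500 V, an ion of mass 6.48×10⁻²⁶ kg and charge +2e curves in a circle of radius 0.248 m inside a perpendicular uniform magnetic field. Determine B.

v = √(2|q|V/m) = √(2·3.204×10⁻¹⁹·3500/6.48×10⁻²⁶) ≈ 1.860×10⁵ m/s.
B = mv/(|q|r) = (6.48×10⁻²⁶)(1.860×10⁵)/((3.204×10⁻¹⁹)(0.248)) ≈ 0.152 T.

B ≈ 0.152 T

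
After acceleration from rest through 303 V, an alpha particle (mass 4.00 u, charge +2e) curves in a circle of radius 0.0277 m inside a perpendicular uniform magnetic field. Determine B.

B ≈ 0.128 T

v = √(2|q|V/m) = √(2·3.204×10⁻¹⁹·303/6.644×10⁻²⁷) ≈ 1.709×10⁵ m/s.
B = mv/(|q|r) = (6.644×10⁻²⁷)(1.709×10⁵)/((3.204×10⁻¹⁹)(0.0277)) ≈ 0.128 T.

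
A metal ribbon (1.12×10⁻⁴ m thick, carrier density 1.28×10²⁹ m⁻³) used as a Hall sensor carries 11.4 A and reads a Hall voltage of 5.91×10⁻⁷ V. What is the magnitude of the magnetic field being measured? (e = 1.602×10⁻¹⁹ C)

From V_H = IB/(n e t), B = V_H n e t / I.
B = (5.91×10⁻⁷)(1.28×10²⁹)(1.602×10⁻¹⁹)(1.12×10⁻⁴)/11.4 ≈ 0.119 T.

B ≈ 0.119 T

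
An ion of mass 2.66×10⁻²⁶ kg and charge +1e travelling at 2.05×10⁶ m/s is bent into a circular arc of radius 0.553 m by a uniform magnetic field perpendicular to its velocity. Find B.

B ≈ 0.616 T

From |q|vB = mv²/r, B = mv/(|q|r).
B = (2.66×10⁻²⁶)(2.05×10⁶)/((1.602×10⁻¹⁹)(0.553)) ≈ 0.616 T.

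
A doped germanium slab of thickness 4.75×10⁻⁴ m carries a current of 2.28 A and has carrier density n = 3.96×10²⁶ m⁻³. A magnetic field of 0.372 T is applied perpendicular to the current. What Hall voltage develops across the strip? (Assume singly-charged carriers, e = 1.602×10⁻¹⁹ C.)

V_H = IB/(n e t).
V_H = (2.28)(0.372)/((3.96×10²⁶)(1.602×10⁻¹⁹)(4.75×10⁻⁴)) ≈ 2.81×10⁻⁵ V.

V_H ≈ 2.81×10⁻⁵ V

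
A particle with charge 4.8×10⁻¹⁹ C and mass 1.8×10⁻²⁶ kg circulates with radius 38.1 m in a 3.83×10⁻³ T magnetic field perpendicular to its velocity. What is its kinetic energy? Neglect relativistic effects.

v = |q|Br/m, then KE = ½mv² = (qBr)²/(2m).
v = (4.8×10⁻¹⁹)(3.83×10⁻³)(38.1)/1.8×10⁻²⁶ ≈ 3.891×10⁶ m/s.
KE = ½(1.8×10⁻²⁶)(3.891×10⁶)² ≈ 1.36×10⁻¹³ J = 8.51×10⁵ eV.

KE ≈ 8.51×10⁵ eV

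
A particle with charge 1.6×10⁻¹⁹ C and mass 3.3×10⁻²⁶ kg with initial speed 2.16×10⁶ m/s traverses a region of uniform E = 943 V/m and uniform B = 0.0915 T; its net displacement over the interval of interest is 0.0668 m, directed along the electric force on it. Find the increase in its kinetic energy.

ΔKE ≈ 1.01×10⁻¹⁷ J

The magnetic force is always ⟂ v and does no work; only the electric force changes KE.
ΔKE = F_E · d = |q|E d = (1.6×10⁻¹⁹)(943)(0.0668) ≈ 1.01×10⁻¹⁷ J.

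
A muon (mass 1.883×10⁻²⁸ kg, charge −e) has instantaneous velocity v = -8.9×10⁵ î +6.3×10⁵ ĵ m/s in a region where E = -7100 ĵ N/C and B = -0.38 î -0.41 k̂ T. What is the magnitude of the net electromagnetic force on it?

|F| ≈ 8.21×10⁻¹⁴ N

v×B = (-2.58×10⁵, -3.65×10⁵, 2.39×10⁵) N/C.
E + v×B = (-2.58×10⁵, -3.72×10⁵, 2.39×10⁵) N/C.
F = q(E + v×B) = (−1.602×10⁻¹⁹ C)·(-2.58×10⁵, -3.72×10⁵, 2.39×10⁵) = (4.14×10⁻¹⁴, 5.96×10⁻¹⁴, -3.84×10⁻¹⁴) N.
|F| = 8.21×10⁻¹⁴ N.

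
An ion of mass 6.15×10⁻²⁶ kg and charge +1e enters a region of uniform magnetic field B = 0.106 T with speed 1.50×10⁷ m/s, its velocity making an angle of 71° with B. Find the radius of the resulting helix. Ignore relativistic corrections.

r ≈ 51.4 m

v⊥ = v sinθ = 1.50×10⁷·sin71° ≈ 1.418×10⁷ m/s.
r = m v⊥/(|q|B) = (6.15×10⁻²⁶)(1.418×10⁷)/((1.602×10⁻¹⁹)(0.106)) ≈ 51.4 m.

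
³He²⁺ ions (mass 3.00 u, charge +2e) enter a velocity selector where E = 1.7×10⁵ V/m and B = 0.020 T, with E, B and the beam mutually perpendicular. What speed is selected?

v = 8.5×10⁶ m/s

Zero net Lorentz force requires |qE| = |q v×B|, i.e. E = vB.
v = E/B = 1.7×10⁵/0.020 = 8.5×10⁶ m/s.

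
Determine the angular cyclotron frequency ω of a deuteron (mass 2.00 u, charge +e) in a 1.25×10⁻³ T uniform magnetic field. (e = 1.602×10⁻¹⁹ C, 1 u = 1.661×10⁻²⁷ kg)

ω ≈ 6.03×10⁴ rad/s

ω = |q|B/m.
ω = (1.602×10⁻¹⁹)(1.25×10⁻³)/3.322×10⁻²⁷ ≈ 6.03×10⁴ rad/s.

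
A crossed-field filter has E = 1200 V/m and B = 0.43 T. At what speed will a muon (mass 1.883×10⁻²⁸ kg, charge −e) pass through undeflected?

v = 2800 m/s

Zero net Lorentz force requires |qE| = |q v×B|, i.e. E = vB.
v = E/B = 1200/0.43 = 2800 m/s.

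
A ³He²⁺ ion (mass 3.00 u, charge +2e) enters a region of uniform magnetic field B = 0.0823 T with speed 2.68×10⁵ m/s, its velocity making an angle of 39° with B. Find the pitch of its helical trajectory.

v∥ = v cosθ = 2.68×10⁵·cos39° ≈ 2.083×10⁵ m/s.
T = 2πm/(|q|B) = 2π(4.983×10⁻²⁷)/((3.204×10⁻¹⁹)(0.0823)) ≈ 1.187×10⁻⁶ s.
pitch = v∥ T = (2.083×10⁵)(1.187×10⁻⁶) ≈ 0.247 m.

p ≈ 0.247 m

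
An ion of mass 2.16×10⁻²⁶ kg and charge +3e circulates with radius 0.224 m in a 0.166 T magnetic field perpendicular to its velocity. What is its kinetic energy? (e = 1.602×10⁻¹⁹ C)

v = |q|Br/m, then KE = ½mv² = (qBr)²/(2m).
v = (4.806×10⁻¹⁹)(0.166)(0.224)/2.16×10⁻²⁶ ≈ 8.273×10⁵ m/s.
KE = ½(2.16×10⁻²⁶)(8.273×10⁵)² ≈ 7.39×10⁻¹⁵ J = 4.61×10⁴ eV.

KE ≈ 4.61×10⁴ eV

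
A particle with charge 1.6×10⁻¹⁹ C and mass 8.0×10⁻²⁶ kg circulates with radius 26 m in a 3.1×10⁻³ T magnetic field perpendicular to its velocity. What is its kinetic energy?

v = |q|Br/m, then KE = ½mv² = (qBr)²/(2m).
v = (1.6×10⁻¹⁹)(3.1×10⁻³)(26)/8.0×10⁻²⁶ ≈ 1.612×10⁵ m/s.
KE = ½(8.0×10⁻²⁶)(1.612×10⁵)² ≈ 1.0×10⁻¹⁵ J.

KE ≈ 1.0×10⁻¹⁵ J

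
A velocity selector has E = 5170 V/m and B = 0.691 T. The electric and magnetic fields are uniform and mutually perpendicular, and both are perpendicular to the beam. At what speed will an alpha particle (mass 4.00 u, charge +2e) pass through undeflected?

Zero net Lorentz force requires |qE| = |q v×B|, i.e. E = vB.
v = E/B = 5170/0.691 = 7480 m/s.

v = 7480 m/s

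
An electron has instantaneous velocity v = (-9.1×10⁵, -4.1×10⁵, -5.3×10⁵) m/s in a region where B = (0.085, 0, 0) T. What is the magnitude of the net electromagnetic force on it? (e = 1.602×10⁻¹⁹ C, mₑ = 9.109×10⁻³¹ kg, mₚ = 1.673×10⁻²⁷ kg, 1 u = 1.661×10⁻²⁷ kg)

v×B = (0, -4.50×10⁴, 3.48×10⁴) N/C.
F = q v×B = (−1.602×10⁻¹⁹ C)·(0, -4.50×10⁴, 3.48×10⁴) = (0, 7.22×10⁻¹⁵, -5.58×10⁻¹⁵) N.
|F| = 9.12×10⁻¹⁵ N.

|F| ≈ 9.12×10⁻¹⁵ N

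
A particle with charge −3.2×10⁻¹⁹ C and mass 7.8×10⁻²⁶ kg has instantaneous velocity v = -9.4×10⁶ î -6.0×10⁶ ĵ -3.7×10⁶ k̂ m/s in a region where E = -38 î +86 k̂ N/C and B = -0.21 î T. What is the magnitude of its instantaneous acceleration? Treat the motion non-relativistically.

v×B = (0, 7.77×10⁵, -1.26×10⁶) N/C.
E + v×B = (-38.0, 7.77×10⁵, -1.26×10⁶) N/C.
F = q(E + v×B) = (−3.2×10⁻¹⁹ C)·(-38.0, 7.77×10⁵, -1.26×10⁶) = (1.22×10⁻¹⁷, -2.49×10⁻¹³, 4.03×10⁻¹³) N.
|a| = |F|/m = 4.737×10⁻¹³/7.8×10⁻²⁶ ≈ 6.07×10¹² m/s².

|a| ≈ 6.07×10¹² m/s²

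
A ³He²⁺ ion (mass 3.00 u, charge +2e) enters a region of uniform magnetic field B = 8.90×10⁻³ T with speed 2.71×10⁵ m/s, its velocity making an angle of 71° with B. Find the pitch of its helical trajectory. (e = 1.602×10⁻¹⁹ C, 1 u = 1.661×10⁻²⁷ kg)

v∥ = v cosθ = 2.71×10⁵·cos71° ≈ 8.823×10⁴ m/s.
T = 2πm/(|q|B) = 2π(4.983×10⁻²⁷)/((3.204×10⁻¹⁹)(8.90×10⁻³)) ≈ 1.098×10⁻⁵ s.
pitch = v∥ T = (8.823×10⁴)(1.098×10⁻⁵) ≈ 0.969 m.

p ≈ 0.969 m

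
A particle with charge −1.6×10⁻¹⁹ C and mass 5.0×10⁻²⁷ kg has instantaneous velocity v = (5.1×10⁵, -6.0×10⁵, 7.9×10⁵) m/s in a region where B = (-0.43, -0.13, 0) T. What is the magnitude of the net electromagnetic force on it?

|F| ≈ 7.69×10⁻¹⁴ N

v×B = (1.03×10⁵, -3.40×10⁵, -3.24×10⁵) N/C.
F = q v×B = (−1.6×10⁻¹⁹ C)·(1.03×10⁵, -3.40×10⁵, -3.24×10⁵) = (-1.64×10⁻¹⁴, 5.44×10⁻¹⁴, 5.19×10⁻¹⁴) N.
|F| = 7.69×10⁻¹⁴ N.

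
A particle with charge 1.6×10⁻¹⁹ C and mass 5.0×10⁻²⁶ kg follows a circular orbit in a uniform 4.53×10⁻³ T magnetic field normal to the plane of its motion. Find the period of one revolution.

The cyclotron period depends only on m, q, B: T = 2πm/(|q|B).
T = 2π(5.0×10⁻²⁶)/((1.6×10⁻¹⁹)(4.53×10⁻³)) ≈ 4.33×10⁻⁴ s.

T ≈ 4.33×10⁻⁴ s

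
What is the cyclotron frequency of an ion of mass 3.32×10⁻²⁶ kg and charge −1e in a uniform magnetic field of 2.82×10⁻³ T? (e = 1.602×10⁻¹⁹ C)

f ≈ 2170 Hz

f = |q|B/(2πm).
f = (1.602×10⁻¹⁹)(2.82×10⁻³)/(2π·3.32×10⁻²⁶) ≈ 2170 Hz.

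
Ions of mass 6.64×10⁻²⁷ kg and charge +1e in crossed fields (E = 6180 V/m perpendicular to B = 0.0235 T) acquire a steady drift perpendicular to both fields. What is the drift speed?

The steady drift has the magnetic force balancing the electric force, so v_d = E/B.
v_d = 6180/0.0235 = 2.63×10⁵ m/s.

v_d ≈ 2.63×10⁵ m/s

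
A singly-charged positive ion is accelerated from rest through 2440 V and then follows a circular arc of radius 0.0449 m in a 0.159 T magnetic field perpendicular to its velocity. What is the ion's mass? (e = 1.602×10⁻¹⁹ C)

m ≈ 1.67×10⁻²⁷ kg

Combine |q|V = ½mv² and r = mv/(|q|B): eliminate v to get m = qB²r²/(2V).
m = (1.602×10⁻¹⁹)(0.159)²(0.0449)²/(2·2440) ≈ 1.67×10⁻²⁷ kg.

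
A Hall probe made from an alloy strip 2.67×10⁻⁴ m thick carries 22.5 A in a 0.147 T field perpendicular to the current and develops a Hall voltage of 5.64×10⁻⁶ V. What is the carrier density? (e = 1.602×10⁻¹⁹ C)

n ≈ 1.37×10²⁸ m⁻³

From V_H = IB/(n e t), n = IB/(V_H e t).
n = (22.5)(0.147)/((5.64×10⁻⁶)(1.602×10⁻¹⁹)(2.67×10⁻⁴)) ≈ 1.37×10²⁸ m⁻³.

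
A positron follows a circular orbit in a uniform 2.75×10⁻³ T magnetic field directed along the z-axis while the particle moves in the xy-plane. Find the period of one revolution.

The cyclotron period depends only on m, q, B: T = 2πm/(|q|B).
T = 2π(9.109×10⁻³¹)/((1.602×10⁻¹⁹)(2.75×10⁻³)) ≈ 1.30×10⁻⁸ s.

T ≈ 1.30×10⁻⁸ s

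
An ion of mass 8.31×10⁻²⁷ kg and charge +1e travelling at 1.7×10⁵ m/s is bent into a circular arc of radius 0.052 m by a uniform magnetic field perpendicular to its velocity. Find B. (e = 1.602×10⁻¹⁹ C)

From |q|vB = mv²/r, B = mv/(|q|r).
B = (8.31×10⁻²⁷)(1.7×10⁵)/((1.602×10⁻¹⁹)(0.052)) ≈ 0.17 T.

B ≈ 0.17 T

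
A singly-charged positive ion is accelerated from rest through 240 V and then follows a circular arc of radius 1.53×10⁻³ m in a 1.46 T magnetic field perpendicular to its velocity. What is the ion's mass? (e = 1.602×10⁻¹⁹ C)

m ≈ 1.67×10⁻²⁷ kg

Combine |q|V = ½mv² and r = mv/(|q|B): eliminate v to get m = qB²r²/(2V).
m = (1.602×10⁻¹⁹)(1.46)²(1.53×10⁻³)²/(2·240) ≈ 1.67×10⁻²⁷ kg.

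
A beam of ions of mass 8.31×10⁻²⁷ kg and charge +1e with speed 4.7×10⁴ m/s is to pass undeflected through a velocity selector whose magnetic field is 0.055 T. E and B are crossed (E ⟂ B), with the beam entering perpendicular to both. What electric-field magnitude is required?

For straight-line motion qE = qvB, so E = vB.
E = 4.7×10⁴ × 0.055 = 2600 V/m.

E = 2600 V/m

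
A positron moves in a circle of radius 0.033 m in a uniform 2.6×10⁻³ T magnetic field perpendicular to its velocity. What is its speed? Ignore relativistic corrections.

From |q|vB = mv²/r, v = |q|Br/m.
v = (1.602×10⁻¹⁹)(2.6×10⁻³)(0.033)/9.109×10⁻³¹ ≈ 1.5×10⁷ m/s.

v ≈ 1.5×10⁷ m/s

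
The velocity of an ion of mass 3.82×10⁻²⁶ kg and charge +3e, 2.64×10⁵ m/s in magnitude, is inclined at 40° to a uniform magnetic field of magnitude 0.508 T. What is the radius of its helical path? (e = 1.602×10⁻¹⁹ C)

r ≈ 0.0266 m

v⊥ = v sinθ = 2.64×10⁵·sin40° ≈ 1.697×10⁵ m/s.
r = m v⊥/(|q|B) = (3.82×10⁻²⁶)(1.697×10⁵)/((4.806×10⁻¹⁹)(0.508)) ≈ 0.0266 m.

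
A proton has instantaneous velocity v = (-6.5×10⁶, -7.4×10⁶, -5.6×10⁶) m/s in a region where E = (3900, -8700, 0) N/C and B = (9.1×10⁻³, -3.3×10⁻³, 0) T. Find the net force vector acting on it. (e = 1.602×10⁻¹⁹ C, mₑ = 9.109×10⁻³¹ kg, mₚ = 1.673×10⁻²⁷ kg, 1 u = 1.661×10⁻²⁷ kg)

F ≈ (-2.34×10⁻¹⁵, -9.56×10⁻¹⁵, 1.42×10⁻¹⁴) N

v×B = (-1.85×10⁴, -5.10×10⁴, 8.88×10⁴) N/C.
E + v×B = (-1.46×10⁴, -5.97×10⁴, 8.88×10⁴) N/C.
F = q(E + v×B) = (1.602×10⁻¹⁹ C)·(-1.46×10⁴, -5.97×10⁴, 8.88×10⁴) = (-2.34×10⁻¹⁵, -9.56×10⁻¹⁵, 1.42×10⁻¹⁴) N.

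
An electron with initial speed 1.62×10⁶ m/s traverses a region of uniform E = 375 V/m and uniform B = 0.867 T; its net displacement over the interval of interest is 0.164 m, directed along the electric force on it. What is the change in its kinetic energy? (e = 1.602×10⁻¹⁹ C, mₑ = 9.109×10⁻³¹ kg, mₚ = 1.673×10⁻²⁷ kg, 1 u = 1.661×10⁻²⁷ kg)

The magnetic force is always ⟂ v and does no work; only the electric force changes KE.
ΔKE = F_E · d = |q|E d = (1.602×10⁻¹⁹)(375)(0.164) ≈ 9.85×10⁻¹⁸ J.

ΔKE ≈ 9.85×10⁻¹⁸ J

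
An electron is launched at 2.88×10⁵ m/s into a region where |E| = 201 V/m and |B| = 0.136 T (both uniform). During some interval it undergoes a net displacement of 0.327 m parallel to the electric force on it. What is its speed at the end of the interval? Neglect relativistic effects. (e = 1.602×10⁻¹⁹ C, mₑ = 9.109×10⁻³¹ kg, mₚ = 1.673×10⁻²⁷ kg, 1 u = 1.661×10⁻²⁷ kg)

v_f ≈ 4.82×10⁶ m/s

B does no work; ΔKE = |q|E d.
½mv_f² = ½mv₀² + |q|Ed = ½(9.109×10⁻³¹)(2.88×10⁵)² + (1.602×10⁻¹⁹)(201)(0.327) ≈ 3.778×10⁻²⁰ J + 1.053×10⁻¹⁷ J ≈ 1.057×10⁻¹⁷ J.
v_f = √(2·1.057×10⁻¹⁷/9.109×10⁻³¹) ≈ 4.82×10⁶ m/s.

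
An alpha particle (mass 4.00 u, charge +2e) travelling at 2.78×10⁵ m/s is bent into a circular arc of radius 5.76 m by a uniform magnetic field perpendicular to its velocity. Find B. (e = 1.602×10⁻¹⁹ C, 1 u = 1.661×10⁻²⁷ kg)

From |q|vB = mv²/r, B = mv/(|q|r).
B = (6.644×10⁻²⁷)(2.78×10⁵)/((3.204×10⁻¹⁹)(5.76)) ≈ 1.00×10⁻³ T.

B ≈ 1.00×10⁻³ T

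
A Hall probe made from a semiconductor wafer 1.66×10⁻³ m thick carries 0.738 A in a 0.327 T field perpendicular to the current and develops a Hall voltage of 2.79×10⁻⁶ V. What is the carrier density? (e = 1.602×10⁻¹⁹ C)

n ≈ 3.25×10²⁶ m⁻³

From V_H = IB/(n e t), n = IB/(V_H e t).
n = (0.738)(0.327)/((2.79×10⁻⁶)(1.602×10⁻¹⁹)(1.66×10⁻³)) ≈ 3.25×10²⁶ m⁻³.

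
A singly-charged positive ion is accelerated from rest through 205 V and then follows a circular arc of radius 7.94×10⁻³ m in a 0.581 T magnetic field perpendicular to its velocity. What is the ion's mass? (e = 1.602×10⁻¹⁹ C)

Combine |q|V = ½mv² and r = mv/(|q|B): eliminate v to get m = qB²r²/(2V).
m = (1.602×10⁻¹⁹)(0.581)²(7.94×10⁻³)²/(2·205) ≈ 8.32×10⁻²⁷ kg.

m ≈ 8.32×10⁻²⁷ kg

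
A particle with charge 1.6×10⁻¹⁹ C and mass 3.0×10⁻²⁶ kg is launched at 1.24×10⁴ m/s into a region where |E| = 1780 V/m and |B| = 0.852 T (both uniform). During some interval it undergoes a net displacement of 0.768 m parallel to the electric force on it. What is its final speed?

B does no work; ΔKE = |q|E d.
½mv_f² = ½mv₀² + |q|Ed = ½(3.0×10⁻²⁶)(1.24×10⁴)² + (1.6×10⁻¹⁹)(1780)(0.768) ≈ 2.306×10⁻¹⁸ J + 2.187×10⁻¹⁶ J ≈ 2.210×10⁻¹⁶ J.
v_f = √(2·2.210×10⁻¹⁶/3.0×10⁻²⁶) ≈ 1.21×10⁵ m/s.

v_f ≈ 1.21×10⁵ m/s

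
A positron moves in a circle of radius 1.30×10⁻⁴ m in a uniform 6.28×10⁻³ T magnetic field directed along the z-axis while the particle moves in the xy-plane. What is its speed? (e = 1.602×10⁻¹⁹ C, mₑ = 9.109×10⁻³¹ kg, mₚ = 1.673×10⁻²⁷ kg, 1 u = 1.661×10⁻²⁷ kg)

v ≈ 1.44×10⁵ m/s

From |q|vB = mv²/r, v = |q|Br/m.
v = (1.602×10⁻¹⁹)(6.28×10⁻³)(1.30×10⁻⁴)/9.109×10⁻³¹ ≈ 1.44×10⁵ m/s.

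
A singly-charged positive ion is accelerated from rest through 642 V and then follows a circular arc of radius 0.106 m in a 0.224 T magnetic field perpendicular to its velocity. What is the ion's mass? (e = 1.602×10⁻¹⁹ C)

Combine |q|V = ½mv² and r = mv/(|q|B): eliminate v to get m = qB²r²/(2V).
m = (1.602×10⁻¹⁹)(0.224)²(0.106)²/(2·642) ≈ 7.03×10⁻²⁶ kg.

m ≈ 7.03×10⁻²⁶ kg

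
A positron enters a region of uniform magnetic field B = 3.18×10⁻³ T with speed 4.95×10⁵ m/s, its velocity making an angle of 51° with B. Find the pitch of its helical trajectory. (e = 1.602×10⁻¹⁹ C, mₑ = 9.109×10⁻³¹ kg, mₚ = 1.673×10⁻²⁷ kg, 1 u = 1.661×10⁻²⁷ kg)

v∥ = v cosθ = 4.95×10⁵·cos51° ≈ 3.115×10⁵ m/s.
T = 2πm/(|q|B) = 2π(9.109×10⁻³¹)/((1.602×10⁻¹⁹)(3.18×10⁻³)) ≈ 1.123×10⁻⁸ s.
pitch = v∥ T = (3.115×10⁵)(1.123×10⁻⁸) ≈ 3.50×10⁻³ m.

p ≈ 3.50×10⁻³ m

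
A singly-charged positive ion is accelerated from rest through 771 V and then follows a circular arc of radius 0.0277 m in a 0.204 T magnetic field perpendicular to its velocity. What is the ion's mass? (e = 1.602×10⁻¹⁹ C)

Combine |q|V = ½mv² and r = mv/(|q|B): eliminate v to get m = qB²r²/(2V).
m = (1.602×10⁻¹⁹)(0.204)²(0.0277)²/(2·771) ≈ 3.32×10⁻²⁷ kg.

m ≈ 3.32×10⁻²⁷ kg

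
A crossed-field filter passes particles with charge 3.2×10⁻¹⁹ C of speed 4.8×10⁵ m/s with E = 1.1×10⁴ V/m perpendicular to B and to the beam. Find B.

B = 0.023 T

Balance of forces in the selector: qE = qvB ⇒ B = E/v.
B = 1.1×10⁴/4.8×10⁵ = 0.023 T.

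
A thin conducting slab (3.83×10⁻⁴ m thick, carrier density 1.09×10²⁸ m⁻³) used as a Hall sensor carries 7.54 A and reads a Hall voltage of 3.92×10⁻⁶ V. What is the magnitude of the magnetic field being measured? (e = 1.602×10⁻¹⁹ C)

B ≈ 0.348 T

From V_H = IB/(n e t), B = V_H n e t / I.
B = (3.92×10⁻⁶)(1.09×10²⁸)(1.602×10⁻¹⁹)(3.83×10⁻⁴)/7.54 ≈ 0.348 T.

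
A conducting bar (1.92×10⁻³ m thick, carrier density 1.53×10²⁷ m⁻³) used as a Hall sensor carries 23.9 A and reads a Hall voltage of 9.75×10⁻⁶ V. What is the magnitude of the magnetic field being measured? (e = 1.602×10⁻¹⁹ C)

From V_H = IB/(n e t), B = V_H n e t / I.
B = (9.75×10⁻⁶)(1.53×10²⁷)(1.602×10⁻¹⁹)(1.92×10⁻³)/23.9 ≈ 0.192 T.

B ≈ 0.192 T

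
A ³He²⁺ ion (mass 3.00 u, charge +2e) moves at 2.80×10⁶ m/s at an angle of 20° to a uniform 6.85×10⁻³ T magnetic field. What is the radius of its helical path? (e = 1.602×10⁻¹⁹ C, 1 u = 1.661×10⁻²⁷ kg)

v⊥ = v sinθ = 2.80×10⁶·sin20° ≈ 9.577×10⁵ m/s.
r = m v⊥/(|q|B) = (4.983×10⁻²⁷)(9.577×10⁵)/((3.204×10⁻¹⁹)(6.85×10⁻³)) ≈ 2.17 m.

r ≈ 2.17 m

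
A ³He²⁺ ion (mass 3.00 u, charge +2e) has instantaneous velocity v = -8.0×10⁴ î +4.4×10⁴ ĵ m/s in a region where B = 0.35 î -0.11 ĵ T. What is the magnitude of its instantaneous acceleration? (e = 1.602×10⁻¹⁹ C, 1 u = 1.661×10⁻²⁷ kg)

v×B = (0, 0, -6600) N/C.
F = q v×B = (3.204×10⁻¹⁹ C)·(0, 0, -6600) = (0, 0, -2.11×10⁻¹⁵) N.
|a| = |F|/m = 2.115×10⁻¹⁵/4.983×10⁻²⁷ ≈ 4.24×10¹¹ m/s².

|a| ≈ 4.24×10¹¹ m/s²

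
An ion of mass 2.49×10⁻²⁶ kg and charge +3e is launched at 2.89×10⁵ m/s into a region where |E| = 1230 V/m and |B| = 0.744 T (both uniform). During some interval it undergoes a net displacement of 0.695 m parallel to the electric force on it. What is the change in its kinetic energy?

The magnetic force is always ⟂ v and does no work; only the electric force changes KE.
ΔKE = F_E · d = |q|E d = (4.806×10⁻¹⁹)(1230)(0.695) ≈ 4.11×10⁻¹⁶ J.

ΔKE ≈ 4.11×10⁻¹⁶ J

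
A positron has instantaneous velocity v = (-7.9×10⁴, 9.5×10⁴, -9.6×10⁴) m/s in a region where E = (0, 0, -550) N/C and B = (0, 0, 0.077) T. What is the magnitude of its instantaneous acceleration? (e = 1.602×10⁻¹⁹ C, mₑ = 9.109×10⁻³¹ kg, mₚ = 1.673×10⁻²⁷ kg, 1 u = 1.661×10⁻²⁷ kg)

v×B = (7320, 6080, 0) N/C.
E + v×B = (7320, 6080, -550) N/C.
F = q(E + v×B) = (1.602×10⁻¹⁹ C)·(7320, 6080, -550) = (1.17×10⁻¹⁵, 9.74×10⁻¹⁶, -8.81×10⁻¹⁷) N.
|a| = |F|/m = 1.527×10⁻¹⁵/9.109×10⁻³¹ ≈ 1.68×10¹⁵ m/s².

|a| ≈ 1.68×10¹⁵ m/s²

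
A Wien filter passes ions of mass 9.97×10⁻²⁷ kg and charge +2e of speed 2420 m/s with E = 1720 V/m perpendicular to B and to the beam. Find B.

Balance of forces in the selector: qE = qvB ⇒ B = E/v.
B = 1720/2420 = 0.711 T.

B = 0.711 T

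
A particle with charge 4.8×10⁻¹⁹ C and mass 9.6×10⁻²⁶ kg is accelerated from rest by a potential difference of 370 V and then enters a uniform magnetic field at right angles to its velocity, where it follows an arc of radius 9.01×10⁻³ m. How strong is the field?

B ≈ 1.35 T

v = √(2|q|V/m) = √(2·4.8×10⁻¹⁹·370/9.6×10⁻²⁶) ≈ 6.083×10⁴ m/s.
B = mv/(|q|r) = (9.6×10⁻²⁶)(6.083×10⁴)/((4.8×10⁻¹⁹)(9.01×10⁻³)) ≈ 1.35 T.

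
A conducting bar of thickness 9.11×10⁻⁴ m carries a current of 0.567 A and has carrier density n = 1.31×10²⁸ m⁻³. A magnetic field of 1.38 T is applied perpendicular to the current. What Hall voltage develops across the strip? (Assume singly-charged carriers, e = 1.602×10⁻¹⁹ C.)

V_H = IB/(n e t).
V_H = (0.567)(1.38)/((1.31×10²⁸)(1.602×10⁻¹⁹)(9.11×10⁻⁴)) ≈ 4.09×10⁻⁷ V.

V_H ≈ 4.09×10⁻⁷ V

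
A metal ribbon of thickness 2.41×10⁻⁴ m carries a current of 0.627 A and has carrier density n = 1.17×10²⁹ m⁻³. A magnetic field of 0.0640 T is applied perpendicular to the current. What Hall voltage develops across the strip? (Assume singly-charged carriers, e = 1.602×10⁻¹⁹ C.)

V_H = IB/(n e t).
V_H = (0.627)(0.0640)/((1.17×10²⁹)(1.602×10⁻¹⁹)(2.41×10⁻⁴)) ≈ 8.88×10⁻⁹ V.

V_H ≈ 8.88×10⁻⁹ V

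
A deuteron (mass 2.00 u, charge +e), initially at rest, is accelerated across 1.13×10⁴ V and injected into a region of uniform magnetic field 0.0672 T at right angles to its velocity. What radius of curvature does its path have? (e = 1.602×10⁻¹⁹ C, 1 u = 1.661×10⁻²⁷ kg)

Acceleration: |q|V = ½mv² ⇒ v = √(2|q|V/m) = √(2·1.602×10⁻¹⁹·1.13×10⁴/3.322×10⁻²⁷) ≈ 1.044×10⁶ m/s.
In the field: r = mv/(|q|B) = (3.322×10⁻²⁷)(1.044×10⁶)/((1.602×10⁻¹⁹)(0.0672)) ≈ 0.322 m.

r ≈ 0.322 m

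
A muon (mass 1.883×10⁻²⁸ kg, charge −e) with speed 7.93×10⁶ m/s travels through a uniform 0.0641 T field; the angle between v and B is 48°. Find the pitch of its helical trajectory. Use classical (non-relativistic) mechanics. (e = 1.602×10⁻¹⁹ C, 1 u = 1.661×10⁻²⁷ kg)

p ≈ 0.611 m

v∥ = v cosθ = 7.93×10⁶·cos48° ≈ 5.306×10⁶ m/s.
T = 2πm/(|q|B) = 2π(1.883×10⁻²⁸)/((1.602×10⁻¹⁹)(0.0641)) ≈ 1.152×10⁻⁷ s.
pitch = v∥ T = (5.306×10⁶)(1.152×10⁻⁷) ≈ 0.611 m.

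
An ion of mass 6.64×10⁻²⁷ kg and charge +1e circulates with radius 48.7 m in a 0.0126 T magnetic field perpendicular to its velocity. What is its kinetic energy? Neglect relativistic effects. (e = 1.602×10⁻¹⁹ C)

KE ≈ 4.54×10⁶ eV

v = |q|Br/m, then KE = ½mv² = (qBr)²/(2m).
v = (1.602×10⁻¹⁹)(0.0126)(48.7)/6.64×10⁻²⁷ ≈ 1.480×10⁷ m/s.
KE = ½(6.64×10⁻²⁷)(1.480×10⁷)² ≈ 7.28×10⁻¹³ J = 4.54×10⁶ eV.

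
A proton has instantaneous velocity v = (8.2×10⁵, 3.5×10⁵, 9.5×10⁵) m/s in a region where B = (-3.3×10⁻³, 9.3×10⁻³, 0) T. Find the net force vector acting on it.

F ≈ (-1.42×10⁻¹⁵, -5.02×10⁻¹⁶, 1.41×10⁻¹⁵) N

v×B = (-8840, -3140, 8780) N/C.
F = q v×B = (1.602×10⁻¹⁹ C)·(-8840, -3140, 8780) = (-1.42×10⁻¹⁵, -5.02×10⁻¹⁶, 1.41×10⁻¹⁵) N.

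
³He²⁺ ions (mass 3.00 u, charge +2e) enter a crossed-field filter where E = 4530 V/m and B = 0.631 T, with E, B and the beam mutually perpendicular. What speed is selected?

v = 7180 m/s

For undeflected motion the electric and magnetic forces balance: qE = qvB.
v = E/B = 4530/0.631 = 7180 m/s.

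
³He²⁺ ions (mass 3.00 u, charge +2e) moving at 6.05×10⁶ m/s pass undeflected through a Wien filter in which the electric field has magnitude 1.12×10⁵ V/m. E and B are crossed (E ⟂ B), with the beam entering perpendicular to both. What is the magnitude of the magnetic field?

B = 0.0185 T

Balance of forces in the selector: qE = qvB ⇒ B = E/v.
B = 1.12×10⁵/6.05×10⁶ = 0.0185 T.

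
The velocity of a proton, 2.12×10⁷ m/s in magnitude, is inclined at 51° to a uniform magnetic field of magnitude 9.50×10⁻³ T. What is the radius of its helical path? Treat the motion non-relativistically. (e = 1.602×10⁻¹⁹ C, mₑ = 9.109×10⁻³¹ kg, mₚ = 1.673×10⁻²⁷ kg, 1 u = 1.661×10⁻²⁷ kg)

r ≈ 18.1 m

v⊥ = v sinθ = 2.12×10⁷·sin51° ≈ 1.648×10⁷ m/s.
r = m v⊥/(|q|B) = (1.673×10⁻²⁷)(1.648×10⁷)/((1.602×10⁻¹⁹)(9.50×10⁻³)) ≈ 18.1 m.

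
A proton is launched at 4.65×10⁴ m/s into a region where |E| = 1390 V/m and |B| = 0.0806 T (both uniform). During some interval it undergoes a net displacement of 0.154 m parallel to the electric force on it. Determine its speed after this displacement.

B does no work; ΔKE = |q|E d.
½mv_f² = ½mv₀² + |q|Ed = ½(1.673×10⁻²⁷)(4.65×10⁴)² + (1.602×10⁻¹⁹)(1390)(0.154) ≈ 1.809×10⁻¹⁸ J + 3.429×10⁻¹⁷ J ≈ 3.610×10⁻¹⁷ J.
v_f = √(2·3.610×10⁻¹⁷/1.673×10⁻²⁷) ≈ 2.08×10⁵ m/s.

v_f ≈ 2.08×10⁵ m/s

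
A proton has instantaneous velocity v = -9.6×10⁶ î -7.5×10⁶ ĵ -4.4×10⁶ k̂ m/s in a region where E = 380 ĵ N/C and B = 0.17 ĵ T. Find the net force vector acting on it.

v×B = (7.48×10⁵, 0, -1.63×10⁶) N/C.
E + v×B = (7.48×10⁵, 380, -1.63×10⁶) N/C.
F = q(E + v×B) = (1.602×10⁻¹⁹ C)·(7.48×10⁵, 380, -1.63×10⁶) = (1.20×10⁻¹³, 6.09×10⁻¹⁷, -2.61×10⁻¹³) N.

F ≈ (1.20×10⁻¹³, 6.09×10⁻¹⁷, -2.61×10⁻¹³) N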